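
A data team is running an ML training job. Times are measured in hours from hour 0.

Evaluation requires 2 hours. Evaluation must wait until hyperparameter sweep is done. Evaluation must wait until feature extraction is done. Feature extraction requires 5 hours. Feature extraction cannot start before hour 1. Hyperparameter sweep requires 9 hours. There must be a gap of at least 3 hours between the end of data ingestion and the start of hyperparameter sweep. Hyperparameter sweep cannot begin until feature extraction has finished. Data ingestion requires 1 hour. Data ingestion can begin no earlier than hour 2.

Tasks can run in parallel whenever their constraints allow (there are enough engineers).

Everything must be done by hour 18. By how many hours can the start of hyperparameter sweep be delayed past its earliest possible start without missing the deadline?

1

After its own release at hour 1, feature extraction can start at hour 1 and finishes at hour 6.
Data ingestion cannot begin until its own release at hour 2. It runs from hour 2 to 2 + 1 = hour 3.
For hyperparameter sweep: data ingestion (finishes hour 3, plus 3-hour gap → hour 6); feature extraction (finishes hour 6). Taking the maximum gives a start of hour 6, and it finishes at 6 + 9 = hour 15.

Working backward from the deadline:
Nothing follows evaluation; the deadline of hour 18 is its only limit. It must start by 18 − 2 = hour 16.
Hyperparameter sweep has to be done before evaluation (must start by hour 16). That means finishing by hour 16, i.e. starting by 16 − 9 = hour 7.
So hyperparameter sweep can start as early as hour 6 and as late as hour 7, giving 7 − 6 = 1 hour of slack.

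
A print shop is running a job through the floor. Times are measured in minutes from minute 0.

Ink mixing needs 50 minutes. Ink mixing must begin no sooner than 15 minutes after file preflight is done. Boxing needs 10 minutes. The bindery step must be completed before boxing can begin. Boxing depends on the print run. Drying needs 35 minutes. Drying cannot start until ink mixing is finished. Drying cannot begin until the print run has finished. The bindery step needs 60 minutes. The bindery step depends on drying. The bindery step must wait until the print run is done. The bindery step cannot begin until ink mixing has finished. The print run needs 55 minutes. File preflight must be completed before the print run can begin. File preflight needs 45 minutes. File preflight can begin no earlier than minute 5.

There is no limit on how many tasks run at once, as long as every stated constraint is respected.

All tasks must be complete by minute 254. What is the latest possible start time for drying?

Boxing has no dependents, so it just needs to finish by minute 254. Starting by 254 − 10 = minute 244 achieves that.
The bindery step must finish before boxing (must start by minute 244). With a 60-minute duration, the bindery step must start by 244 − 60 = minute 184.
Drying must finish before the bindery step (must start by minute 184). With a 35-minute duration, drying must start by 184 − 35 = minute 149.

149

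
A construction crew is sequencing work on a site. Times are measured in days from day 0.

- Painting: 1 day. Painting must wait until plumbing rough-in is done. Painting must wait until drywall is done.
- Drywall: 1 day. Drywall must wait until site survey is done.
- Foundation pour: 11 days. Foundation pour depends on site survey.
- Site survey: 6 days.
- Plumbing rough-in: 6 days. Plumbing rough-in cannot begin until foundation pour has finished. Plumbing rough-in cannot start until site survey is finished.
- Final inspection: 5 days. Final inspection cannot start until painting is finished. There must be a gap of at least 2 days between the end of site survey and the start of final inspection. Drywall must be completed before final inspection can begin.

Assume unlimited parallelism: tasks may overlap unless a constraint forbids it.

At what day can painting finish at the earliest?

Nothing blocks site survey, so it runs from day 0 to day 6.
Drywall waits on site survey (finishes day 6), so it starts at day 6 and finishes at 6 + 1 = day 7.
Foundation pour cannot begin until site survey (finishes day 6). It runs from day 6 to 6 + 11 = day 17.
For plumbing rough-in: foundation pour (finishes day 17); site survey (finishes day 6). Taking the maximum gives a start of day 17, and it finishes at 17 + 6 = day 23.
For painting: plumbing rough-in (finishes day 23); drywall (finishes day 7). Taking the maximum gives a start of day 23, and it finishes at 23 + 1 = day 24.

24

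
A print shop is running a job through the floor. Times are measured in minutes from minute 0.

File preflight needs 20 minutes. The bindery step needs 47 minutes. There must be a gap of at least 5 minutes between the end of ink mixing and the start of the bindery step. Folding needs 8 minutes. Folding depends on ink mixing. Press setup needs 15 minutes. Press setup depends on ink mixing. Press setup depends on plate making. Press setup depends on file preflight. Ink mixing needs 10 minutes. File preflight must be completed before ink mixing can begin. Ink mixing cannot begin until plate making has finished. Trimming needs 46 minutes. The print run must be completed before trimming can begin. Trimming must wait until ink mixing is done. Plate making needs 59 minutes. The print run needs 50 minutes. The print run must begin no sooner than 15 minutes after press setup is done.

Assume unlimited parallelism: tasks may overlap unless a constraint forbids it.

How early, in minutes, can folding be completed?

77

Nothing blocks plate making, so it runs from minute 0 to minute 59.
File preflight can start immediately at minute 0; it finishes at minute 20.
Ink mixing has to wait for file preflight (finishes minute 20); plate making (finishes minute 59). The latest of these is minute 59, so ink mixing runs minute 59 to 59 + 10 = minute 69.
After ink mixing (finishes minute 69), folding can start at minute 69 and finishes at minute 77.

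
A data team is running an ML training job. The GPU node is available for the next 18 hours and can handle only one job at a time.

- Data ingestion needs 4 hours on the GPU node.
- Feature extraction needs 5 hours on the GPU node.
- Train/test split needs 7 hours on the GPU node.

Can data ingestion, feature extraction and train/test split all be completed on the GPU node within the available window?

Running back to back, the jobs need 4 + 5 + 7 = 16 hours on the GPU node.
Since 16 ≤ 18, they fit within the window.

Yes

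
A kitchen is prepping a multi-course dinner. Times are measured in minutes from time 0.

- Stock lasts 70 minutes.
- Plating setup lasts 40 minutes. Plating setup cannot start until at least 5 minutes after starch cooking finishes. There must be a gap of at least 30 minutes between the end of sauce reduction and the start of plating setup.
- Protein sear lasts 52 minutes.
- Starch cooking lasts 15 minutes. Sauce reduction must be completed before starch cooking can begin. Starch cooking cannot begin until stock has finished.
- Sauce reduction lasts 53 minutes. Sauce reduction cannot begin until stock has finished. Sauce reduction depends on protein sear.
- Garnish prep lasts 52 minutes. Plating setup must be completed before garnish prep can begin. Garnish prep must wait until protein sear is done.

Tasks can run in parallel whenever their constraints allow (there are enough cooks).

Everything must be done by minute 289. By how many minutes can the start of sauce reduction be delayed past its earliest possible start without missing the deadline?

44

Nothing blocks protein sear, so it runs from minute 0 to minute 52.
Stock can start immediately at minute 0; it finishes at minute 70.
Sauce reduction needs all of stock (finishes minute 70); protein sear (finishes minute 52). That puts its earliest start at minute 70; it finishes at 70 + 53 = minute 123.

Working backward from the deadline:
To finish by minute 289, garnish prep (duration 52) must start no later than minute 237.
Plating setup must finish before garnish prep (must start by minute 237). With a 40-minute duration, plating setup must start by 237 − 40 = minute 197.
Starch cooking has to be done before plating setup (must start by minute 197, minus 5-minute gap → minute 192). That means finishing by minute 192, i.e. starting by 192 − 15 = minute 177.
Sauce reduction has several dependents: starch cooking (must start by minute 177); plating setup (must start by minute 197, minus 30-minute gap → minute 167). The earliest of those limits is minute 167, so sauce reduction must start by 167 − 53 = minute 114.
So sauce reduction can start as early as minute 70 and as late as minute 114, giving 114 − 70 = 44 minutes of slack.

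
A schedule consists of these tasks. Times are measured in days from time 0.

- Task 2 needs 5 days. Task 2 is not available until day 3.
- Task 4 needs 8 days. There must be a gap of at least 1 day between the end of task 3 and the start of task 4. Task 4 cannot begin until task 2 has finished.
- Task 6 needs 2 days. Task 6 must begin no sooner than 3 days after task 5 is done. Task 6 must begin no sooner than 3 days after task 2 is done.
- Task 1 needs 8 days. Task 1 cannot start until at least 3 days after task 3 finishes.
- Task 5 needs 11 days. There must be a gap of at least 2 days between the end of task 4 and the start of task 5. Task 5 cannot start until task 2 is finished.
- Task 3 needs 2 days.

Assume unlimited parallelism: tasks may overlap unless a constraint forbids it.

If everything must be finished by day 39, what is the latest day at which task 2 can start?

Nothing follows task 6; the deadline of day 39 is its only limit. It must start by 39 − 2 = day 37.
Task 5 has to be done before task 6 (must start by day 37, minus 3-day gap → day 34). That means finishing by day 34, i.e. starting by 34 − 11 = day 23.
Since task 5 (must start by day 23, minus 2-day gap → day 21) depends on it, task 4 must finish by day 21. Backing off its 8-day duration gives a latest start of day 13.
Task 2 must finish in time for task 4 (must start by day 13); task 5 (must start by day 23); task 6 (must start by day 37, minus 3-day gap → day 34). The tightest is day 13, so task 2 must start by 13 − 5 = day 8.

8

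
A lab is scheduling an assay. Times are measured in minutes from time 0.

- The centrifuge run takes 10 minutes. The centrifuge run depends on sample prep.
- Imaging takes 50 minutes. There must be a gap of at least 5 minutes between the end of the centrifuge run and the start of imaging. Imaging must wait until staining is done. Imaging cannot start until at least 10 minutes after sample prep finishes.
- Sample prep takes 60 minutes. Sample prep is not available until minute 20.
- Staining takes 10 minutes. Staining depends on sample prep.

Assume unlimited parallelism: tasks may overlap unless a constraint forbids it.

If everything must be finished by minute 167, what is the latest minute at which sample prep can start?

Imaging must finish by minute 167; it takes 50 minutes, so it must start by 167 − 50 = minute 117.
The centrifuge run has to be done before imaging (must start by minute 117, minus 5-minute gap → minute 112). That means finishing by minute 112, i.e. starting by 112 − 10 = minute 102.
Staining has to be done before imaging (must start by minute 117). That means finishing by minute 117, i.e. starting by 117 − 10 = minute 107.
Sample prep has several dependents: the centrifuge run (must start by minute 102); staining (must start by minute 107); imaging (must start by minute 117, minus 10-minute gap → minute 107). The earliest of those limits is minute 102, so sample prep must start by 102 − 60 = minute 42.

42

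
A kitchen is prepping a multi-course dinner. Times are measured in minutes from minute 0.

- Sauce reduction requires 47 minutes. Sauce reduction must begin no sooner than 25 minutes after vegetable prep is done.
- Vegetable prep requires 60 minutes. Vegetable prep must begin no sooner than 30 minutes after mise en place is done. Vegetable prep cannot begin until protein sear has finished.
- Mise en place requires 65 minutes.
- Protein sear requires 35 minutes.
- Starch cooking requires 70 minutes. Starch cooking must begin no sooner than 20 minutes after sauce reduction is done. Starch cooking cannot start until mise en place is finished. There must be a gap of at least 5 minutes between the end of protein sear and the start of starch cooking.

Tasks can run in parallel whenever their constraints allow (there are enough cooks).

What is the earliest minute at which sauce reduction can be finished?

227

Protein sear has no prerequisites, so it starts at minute 0 and finishes at minute 35.
Nothing blocks mise en place, so it runs from minute 0 to minute 65.
For vegetable prep: mise en place (finishes minute 65, plus 30-minute gap → minute 95); protein sear (finishes minute 35). Taking the maximum gives a start of minute 95, and it finishes at 95 + 60 = minute 155.
After vegetable prep (finishes minute 155, plus 25-minute gap → minute 180), sauce reduction can start at minute 180 and finishes at minute 227.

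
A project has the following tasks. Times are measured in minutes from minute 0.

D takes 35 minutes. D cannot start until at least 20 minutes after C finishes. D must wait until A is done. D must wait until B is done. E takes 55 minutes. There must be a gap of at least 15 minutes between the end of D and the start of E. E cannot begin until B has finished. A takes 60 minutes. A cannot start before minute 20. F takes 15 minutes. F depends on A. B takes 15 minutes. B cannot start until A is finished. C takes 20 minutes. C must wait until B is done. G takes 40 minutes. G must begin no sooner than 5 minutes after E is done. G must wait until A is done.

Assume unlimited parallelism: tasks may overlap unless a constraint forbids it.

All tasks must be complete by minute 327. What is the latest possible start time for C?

To finish by minute 327, G (duration 40) must start no later than minute 287.
E must finish before G (must start by minute 287, minus 5-minute gap → minute 282). With a 55-minute duration, E must start by 282 − 55 = minute 227.
D must finish before E (must start by minute 227, minus 15-minute gap → minute 212). With a 35-minute duration, D must start by 212 − 35 = minute 177.
Since D (must start by minute 177, minus 20-minute gap → minute 157) depends on it, C must finish by minute 157. Backing off its 20-minute duration gives a latest start of minute 137.

137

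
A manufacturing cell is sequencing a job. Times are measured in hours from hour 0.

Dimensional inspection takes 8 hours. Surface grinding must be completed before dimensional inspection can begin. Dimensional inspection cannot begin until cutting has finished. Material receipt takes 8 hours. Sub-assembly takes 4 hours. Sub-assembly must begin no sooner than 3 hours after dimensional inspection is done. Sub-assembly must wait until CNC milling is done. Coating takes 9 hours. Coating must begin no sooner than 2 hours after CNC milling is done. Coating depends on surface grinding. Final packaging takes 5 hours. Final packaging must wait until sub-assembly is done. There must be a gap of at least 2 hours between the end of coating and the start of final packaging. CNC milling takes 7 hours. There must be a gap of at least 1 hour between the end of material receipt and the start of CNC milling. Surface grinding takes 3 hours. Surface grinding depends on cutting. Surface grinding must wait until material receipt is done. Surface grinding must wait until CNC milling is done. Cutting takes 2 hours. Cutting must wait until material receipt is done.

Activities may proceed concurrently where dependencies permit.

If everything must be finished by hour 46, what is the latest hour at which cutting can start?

To finish by hour 46, final packaging (duration 5) must start no later than hour 41.
Since final packaging (must start by hour 41) depends on it, sub-assembly must finish by hour 41. Backing off its 4-hour duration gives a latest start of hour 37.
Dimensional inspection must finish before sub-assembly (must start by hour 37, minus 3-hour gap → hour 34). With an 8-hour duration, dimensional inspection must start by 34 − 8 = hour 26.
Coating must finish before final packaging (must start by hour 41, minus 2-hour gap → hour 39). With a 9-hour duration, coating must start by 39 − 9 = hour 30.
Surface grinding feeds dimensional inspection (must start by hour 26); coating (must start by hour 30). Taking the minimum, surface grinding must finish by hour 26 and start by 26 − 3 = hour 23.
For cutting: surface grinding (must start by hour 23); dimensional inspection (must start by hour 26). The most restrictive is hour 23; with a 2-hour duration, cutting must start by hour 21.

21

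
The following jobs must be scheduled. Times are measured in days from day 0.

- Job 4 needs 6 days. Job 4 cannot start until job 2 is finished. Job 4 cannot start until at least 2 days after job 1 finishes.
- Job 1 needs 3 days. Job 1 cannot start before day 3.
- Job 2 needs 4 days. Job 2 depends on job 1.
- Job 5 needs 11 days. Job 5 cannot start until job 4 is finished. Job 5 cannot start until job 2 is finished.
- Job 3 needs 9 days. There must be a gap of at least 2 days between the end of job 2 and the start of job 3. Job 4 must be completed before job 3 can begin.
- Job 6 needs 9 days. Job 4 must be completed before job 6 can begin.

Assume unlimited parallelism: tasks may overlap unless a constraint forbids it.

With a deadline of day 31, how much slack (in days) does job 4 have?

4

After its own release at day 3, job 1 can start at day 3 and finishes at day 6.
Job 2 cannot begin until job 1 (finishes day 6). It runs from day 6 to 6 + 4 = day 10.
Job 4 needs all of job 2 (finishes day 10); job 1 (finishes day 6, plus 2-day gap → day 8). That puts its earliest start at day 10; it finishes at 10 + 6 = day 16.

Working backward from the deadline:
Job 3 has no dependents, so it just needs to finish by day 31. Starting by 31 − 9 = day 22 achieves that.
Job 5 has no dependents, so it just needs to finish by day 31. Starting by 31 − 11 = day 20 achieves that.
Nothing follows job 6; the deadline of day 31 is its only limit. It must start by 31 − 9 = day 22.
Job 4 feeds job 3 (must start by day 22); job 5 (must start by day 20); job 6 (must start by day 22). Taking the minimum, job 4 must finish by day 20 and start by 20 − 6 = day 14.
So job 4 can start as early as day 10 and as late as day 14, giving 14 − 10 = 4 days of slack.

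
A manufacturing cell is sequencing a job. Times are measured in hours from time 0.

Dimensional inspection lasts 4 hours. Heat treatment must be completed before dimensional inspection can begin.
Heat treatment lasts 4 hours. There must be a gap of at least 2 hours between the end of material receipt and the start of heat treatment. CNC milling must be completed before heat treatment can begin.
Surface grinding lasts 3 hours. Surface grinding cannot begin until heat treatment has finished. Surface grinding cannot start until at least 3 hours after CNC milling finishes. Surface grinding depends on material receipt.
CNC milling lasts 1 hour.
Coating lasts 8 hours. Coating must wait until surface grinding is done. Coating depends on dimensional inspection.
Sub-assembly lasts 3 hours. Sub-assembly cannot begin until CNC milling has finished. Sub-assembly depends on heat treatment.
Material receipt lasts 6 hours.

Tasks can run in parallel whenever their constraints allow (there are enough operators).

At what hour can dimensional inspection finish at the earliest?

16

CNC milling has no prerequisites, so it starts at hour 0 and finishes at hour 1.
Material receipt can start immediately at hour 0; it finishes at hour 6.
Heat treatment cannot start until material receipt (finishes hour 6, plus 2-hour gap → hour 8); CNC milling (finishes hour 1). The controlling bound is hour 8, so heat treatment finishes at 8 + 4 = hour 12.
Dimensional inspection waits on heat treatment (finishes hour 12), so it starts at hour 12 and finishes at 12 + 4 = hour 16.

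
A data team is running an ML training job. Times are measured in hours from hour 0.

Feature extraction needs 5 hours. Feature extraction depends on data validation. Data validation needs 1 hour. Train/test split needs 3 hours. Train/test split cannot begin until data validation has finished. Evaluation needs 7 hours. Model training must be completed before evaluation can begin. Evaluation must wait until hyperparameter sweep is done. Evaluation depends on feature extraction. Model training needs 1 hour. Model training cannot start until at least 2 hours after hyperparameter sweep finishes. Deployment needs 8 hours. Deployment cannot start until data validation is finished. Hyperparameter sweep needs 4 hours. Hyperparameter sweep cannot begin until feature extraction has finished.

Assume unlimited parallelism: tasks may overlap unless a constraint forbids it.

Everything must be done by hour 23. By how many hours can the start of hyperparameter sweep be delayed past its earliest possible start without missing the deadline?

Data validation has no prerequisites, so it starts at hour 0 and finishes at hour 1.
Feature extraction cannot begin until data validation (finishes hour 1). It runs from hour 1 to 1 + 5 = hour 6.
Hyperparameter sweep waits on feature extraction (finishes hour 6), so it starts at hour 6 and finishes at 6 + 4 = hour 10.

Working backward from the deadline:
Evaluation must finish by hour 23; it takes 7 hours, so it must start by 23 − 7 = hour 16.
Model training feeds into evaluation (must start by hour 16); so model training must finish by hour 16 and therefore start by hour 15.
For hyperparameter sweep: model training (must start by hour 15, minus 2-hour gap → hour 13); evaluation (must start by hour 16). The most restrictive is hour 13; with a 4-hour duration, hyperparameter sweep must start by hour 9.
So hyperparameter sweep can start as early as hour 6 and as late as hour 9, giving 9 − 6 = 3 hours of slack.

3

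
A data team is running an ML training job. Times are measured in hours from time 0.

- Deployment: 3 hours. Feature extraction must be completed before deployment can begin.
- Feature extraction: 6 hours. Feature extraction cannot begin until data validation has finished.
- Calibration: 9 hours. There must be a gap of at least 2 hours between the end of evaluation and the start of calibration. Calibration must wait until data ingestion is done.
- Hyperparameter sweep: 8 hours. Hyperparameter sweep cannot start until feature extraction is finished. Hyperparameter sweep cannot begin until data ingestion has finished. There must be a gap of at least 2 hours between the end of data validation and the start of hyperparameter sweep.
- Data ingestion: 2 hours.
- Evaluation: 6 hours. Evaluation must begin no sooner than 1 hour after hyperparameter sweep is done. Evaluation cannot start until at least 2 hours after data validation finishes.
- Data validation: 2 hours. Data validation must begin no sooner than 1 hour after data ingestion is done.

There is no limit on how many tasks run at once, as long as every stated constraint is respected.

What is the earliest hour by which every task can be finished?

37

Data ingestion can start immediately at hour 0; it finishes at hour 2.
After data ingestion (finishes hour 2, plus 1-hour gap → hour 3), data validation can start at hour 3 and finishes at hour 5.
Feature extraction waits on data validation (finishes hour 5), so it starts at hour 5 and finishes at 5 + 6 = hour 11.
Deployment cannot begin until feature extraction (finishes hour 11). It runs from hour 11 to 11 + 3 = hour 14.
For hyperparameter sweep: feature extraction (finishes hour 11); data ingestion (finishes hour 2); data validation (finishes hour 5, plus 2-hour gap → hour 7). Taking the maximum gives a start of hour 11, and it finishes at 11 + 8 = hour 19.
For evaluation: hyperparameter sweep (finishes hour 19, plus 1-hour gap → hour 20); data validation (finishes hour 5, plus 2-hour gap → hour 7). Taking the maximum gives a start of hour 20, and it finishes at 20 + 6 = hour 26.
Calibration has to wait for evaluation (finishes hour 26, plus 2-hour gap → hour 28); data ingestion (finishes hour 2). The latest of these is hour 28, so calibration runs hour 28 to 28 + 9 = hour 37.
All tasks are finished once the last one completes. Finish times: Data ingestion at 2, Data validation at 5, Feature extraction at 11, Hyperparameter sweep at 19, Evaluation at 26, Calibration at 37, Deployment at 14. The latest is hour 37.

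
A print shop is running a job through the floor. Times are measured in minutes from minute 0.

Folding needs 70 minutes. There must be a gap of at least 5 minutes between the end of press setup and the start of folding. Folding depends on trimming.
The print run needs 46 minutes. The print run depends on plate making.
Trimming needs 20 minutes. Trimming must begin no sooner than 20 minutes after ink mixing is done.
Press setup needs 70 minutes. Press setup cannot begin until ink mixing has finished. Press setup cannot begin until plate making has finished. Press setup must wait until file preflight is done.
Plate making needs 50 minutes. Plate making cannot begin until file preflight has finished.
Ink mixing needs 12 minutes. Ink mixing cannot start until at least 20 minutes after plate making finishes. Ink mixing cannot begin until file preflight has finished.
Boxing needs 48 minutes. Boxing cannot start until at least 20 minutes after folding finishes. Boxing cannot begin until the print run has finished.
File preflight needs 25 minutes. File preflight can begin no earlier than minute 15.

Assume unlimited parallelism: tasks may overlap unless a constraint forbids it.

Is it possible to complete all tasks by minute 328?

No

File preflight cannot begin until its own release at minute 15. It runs from minute 15 to 15 + 25 = minute 40.
After file preflight (finishes minute 40), plate making can start at minute 40 and finishes at minute 90.
The print run waits on plate making (finishes minute 90), so it starts at minute 90 and finishes at 90 + 46 = minute 136.
Ink mixing cannot start until plate making (finishes minute 90, plus 20-minute gap → minute 110); file preflight (finishes minute 40). The controlling bound is minute 110, so ink mixing finishes at 110 + 12 = minute 122.
Trimming waits on ink mixing (finishes minute 122, plus 20-minute gap → minute 142), so it starts at minute 142 and finishes at 142 + 20 = minute 162.
Press setup needs all of ink mixing (finishes minute 122); plate making (finishes minute 90); file preflight (finishes minute 40). That puts its earliest start at minute 122; it finishes at 122 + 70 = minute 192.
For folding: press setup (finishes minute 192, plus 5-minute gap → minute 197); trimming (finishes minute 162). Taking the maximum gives a start of minute 197, and it finishes at 197 + 70 = minute 267.
Boxing cannot start until folding (finishes minute 267, plus 20-minute gap → minute 287); the print run (finishes minute 136). The controlling bound is minute 287, so boxing finishes at 287 + 48 = minute 335.
The earliest everything can be done is minute 335, which is after the deadline of 328, so it is not possible.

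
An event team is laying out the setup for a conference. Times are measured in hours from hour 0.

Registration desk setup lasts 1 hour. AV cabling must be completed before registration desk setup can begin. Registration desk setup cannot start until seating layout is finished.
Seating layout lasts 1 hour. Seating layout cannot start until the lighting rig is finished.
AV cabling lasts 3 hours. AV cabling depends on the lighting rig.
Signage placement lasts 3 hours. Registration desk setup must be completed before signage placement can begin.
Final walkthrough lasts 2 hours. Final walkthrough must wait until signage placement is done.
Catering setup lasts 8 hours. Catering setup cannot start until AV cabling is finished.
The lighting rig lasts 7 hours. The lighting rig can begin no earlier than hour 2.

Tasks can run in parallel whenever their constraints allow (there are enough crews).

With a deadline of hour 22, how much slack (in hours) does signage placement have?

4

The lighting rig cannot begin until its own release at hour 2. It runs from hour 2 to 2 + 7 = hour 9.
Seating layout cannot begin until the lighting rig (finishes hour 9). It runs from hour 9 to 9 + 1 = hour 10.
AV cabling waits on the lighting rig (finishes hour 9), so it starts at hour 9 and finishes at 9 + 3 = hour 12.
Registration desk setup cannot start until AV cabling (finishes hour 12); seating layout (finishes hour 10). The controlling bound is hour 12, so registration desk setup finishes at 12 + 1 = hour 13.
After registration desk setup (finishes hour 13), signage placement can start at hour 13 and finishes at hour 16.

Working backward from the deadline:
Final walkthrough must finish by hour 22; it takes 2 hours, so it must start by 22 − 2 = hour 20.
Signage placement feeds into final walkthrough (must start by hour 20); so signage placement must finish by hour 20 and therefore start by hour 17.
So signage placement can start as early as hour 13 and as late as hour 17, giving 17 − 13 = 4 hours of slack.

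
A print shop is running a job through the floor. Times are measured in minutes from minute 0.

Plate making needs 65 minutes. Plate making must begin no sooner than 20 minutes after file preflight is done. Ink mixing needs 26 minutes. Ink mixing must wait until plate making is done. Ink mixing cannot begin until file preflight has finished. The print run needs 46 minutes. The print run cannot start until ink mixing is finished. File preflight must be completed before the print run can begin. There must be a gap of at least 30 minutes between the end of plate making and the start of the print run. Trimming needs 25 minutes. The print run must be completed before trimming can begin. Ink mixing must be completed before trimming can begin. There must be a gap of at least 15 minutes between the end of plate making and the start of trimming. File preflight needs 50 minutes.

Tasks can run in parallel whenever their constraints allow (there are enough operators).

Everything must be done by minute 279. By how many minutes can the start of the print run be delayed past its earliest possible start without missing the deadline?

File preflight has no prerequisites, so it starts at minute 0 and finishes at minute 50.
Plate making waits on file preflight (finishes minute 50, plus 20-minute gap → minute 70), so it starts at minute 70 and finishes at 70 + 65 = minute 135.
Ink mixing has to wait for plate making (finishes minute 135); file preflight (finishes minute 50). The latest of these is minute 135, so ink mixing runs minute 135 to 135 + 26 = minute 161.
The print run needs all of ink mixing (finishes minute 161); file preflight (finishes minute 50); plate making (finishes minute 135, plus 30-minute gap → minute 165). That puts its earliest start at minute 165; it finishes at 165 + 46 = minute 211.

Working backward from the deadline:
Nothing follows trimming; the deadline of minute 279 is its only limit. It must start by 279 − 25 = minute 254.
Since trimming (must start by minute 254) depends on it, the print run must finish by minute 254. Backing off its 46-minute duration gives a latest start of minute 208.
So the print run can start as early as minute 165 and as late as minute 208, giving 208 − 165 = 43 minutes of slack.

43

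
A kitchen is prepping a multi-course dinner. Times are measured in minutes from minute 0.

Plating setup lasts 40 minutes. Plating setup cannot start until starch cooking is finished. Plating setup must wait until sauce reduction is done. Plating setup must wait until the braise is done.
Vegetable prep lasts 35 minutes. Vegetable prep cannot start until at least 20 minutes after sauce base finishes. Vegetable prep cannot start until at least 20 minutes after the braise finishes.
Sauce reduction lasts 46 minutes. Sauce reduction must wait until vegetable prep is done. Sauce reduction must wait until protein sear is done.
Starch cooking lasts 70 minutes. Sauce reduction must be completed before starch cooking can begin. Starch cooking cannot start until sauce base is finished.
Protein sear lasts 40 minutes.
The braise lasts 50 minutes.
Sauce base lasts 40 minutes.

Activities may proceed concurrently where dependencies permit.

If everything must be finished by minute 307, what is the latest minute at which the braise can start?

46

Plating setup has no dependents, so it just needs to finish by minute 307. Starting by 307 − 40 = minute 267 achieves that.
Starch cooking feeds into plating setup (must start by minute 267); so starch cooking must finish by minute 267 and therefore start by minute 197.
For sauce reduction: starch cooking (must start by minute 197); plating setup (must start by minute 267). The most restrictive is minute 197; with a 46-minute duration, sauce reduction must start by minute 151.
Vegetable prep must finish before sauce reduction (must start by minute 151). With a 35-minute duration, vegetable prep must start by 151 − 35 = minute 116.
The braise feeds vegetable prep (must start by minute 116, minus 20-minute gap → minute 96); plating setup (must start by minute 267). Taking the minimum, the braise must finish by minute 96 and start by 96 − 50 = minute 46.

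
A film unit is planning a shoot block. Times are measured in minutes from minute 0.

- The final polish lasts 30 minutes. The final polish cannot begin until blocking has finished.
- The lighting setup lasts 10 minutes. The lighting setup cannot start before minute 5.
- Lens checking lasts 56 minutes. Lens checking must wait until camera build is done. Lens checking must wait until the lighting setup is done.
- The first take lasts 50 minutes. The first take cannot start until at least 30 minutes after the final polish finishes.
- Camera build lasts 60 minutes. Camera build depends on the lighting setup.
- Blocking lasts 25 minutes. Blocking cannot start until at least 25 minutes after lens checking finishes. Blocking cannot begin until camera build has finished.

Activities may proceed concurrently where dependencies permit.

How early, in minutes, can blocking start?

After its own release at minute 5, the lighting setup can start at minute 5 and finishes at minute 15.
Camera build cannot begin until the lighting setup (finishes minute 15). It runs from minute 15 to 15 + 60 = minute 75.
Lens checking cannot start until camera build (finishes minute 75); the lighting setup (finishes minute 15). The controlling bound is minute 75, so lens checking finishes at 75 + 56 = minute 131.
Blocking waits on lens checking (finishes minute 131, plus 25-minute gap → minute 156); camera build (finishes minute 75). The latest of these is minute 156, which is the earliest blocking can start.

156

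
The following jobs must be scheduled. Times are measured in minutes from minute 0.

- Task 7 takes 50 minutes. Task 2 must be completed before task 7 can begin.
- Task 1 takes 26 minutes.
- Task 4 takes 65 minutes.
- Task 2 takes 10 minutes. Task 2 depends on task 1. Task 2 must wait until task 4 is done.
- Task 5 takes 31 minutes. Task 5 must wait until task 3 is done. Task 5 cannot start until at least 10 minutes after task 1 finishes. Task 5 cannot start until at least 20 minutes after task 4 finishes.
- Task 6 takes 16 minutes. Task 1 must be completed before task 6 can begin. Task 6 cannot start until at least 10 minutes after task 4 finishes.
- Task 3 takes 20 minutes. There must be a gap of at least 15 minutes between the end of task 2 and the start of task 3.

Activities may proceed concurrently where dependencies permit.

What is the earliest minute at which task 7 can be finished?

125

Task 4 has no prerequisites, so it starts at minute 0 and finishes at minute 65.
Task 1 can start immediately at minute 0; it finishes at minute 26.
For task 2: task 1 (finishes minute 26); task 4 (finishes minute 65). Taking the maximum gives a start of minute 65, and it finishes at 65 + 10 = minute 75.
After task 2 (finishes minute 75), task 7 can start at minute 75 and finishes at minute 125.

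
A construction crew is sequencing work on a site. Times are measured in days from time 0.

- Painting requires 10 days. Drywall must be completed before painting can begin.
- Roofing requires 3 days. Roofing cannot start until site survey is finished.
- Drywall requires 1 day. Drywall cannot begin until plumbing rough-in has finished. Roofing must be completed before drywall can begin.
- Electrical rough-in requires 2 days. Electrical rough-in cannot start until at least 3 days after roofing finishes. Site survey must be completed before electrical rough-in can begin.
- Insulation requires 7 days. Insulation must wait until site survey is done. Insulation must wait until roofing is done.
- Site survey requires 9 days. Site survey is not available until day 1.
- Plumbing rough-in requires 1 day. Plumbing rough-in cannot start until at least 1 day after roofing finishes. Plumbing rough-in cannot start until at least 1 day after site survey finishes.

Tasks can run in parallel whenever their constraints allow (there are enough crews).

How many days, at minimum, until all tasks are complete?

26

After its own release at day 1, site survey can start at day 1 and finishes at day 10.
After site survey (finishes day 10), roofing can start at day 10 and finishes at day 13.
Insulation cannot start until site survey (finishes day 10); roofing (finishes day 13). The controlling bound is day 13, so insulation finishes at 13 + 7 = day 20.
Electrical rough-in cannot start until roofing (finishes day 13, plus 3-day gap → day 16); site survey (finishes day 10). The controlling bound is day 16, so electrical rough-in finishes at 16 + 2 = day 18.
For plumbing rough-in: roofing (finishes day 13, plus 1-day gap → day 14); site survey (finishes day 10, plus 1-day gap → day 11). Taking the maximum gives a start of day 14, and it finishes at 14 + 1 = day 15.
Drywall cannot start until plumbing rough-in (finishes day 15); roofing (finishes day 13). The controlling bound is day 15, so drywall finishes at 15 + 1 = day 16.
Painting cannot begin until drywall (finishes day 16). It runs from day 16 to 16 + 10 = day 26.
All tasks are finished once the last one completes. Finish times: Site survey at 10, Roofing at 13, Plumbing rough-in at 15, Electrical rough-in at 18, Insulation at 20, Drywall at 16, Painting at 26. The latest is day 26.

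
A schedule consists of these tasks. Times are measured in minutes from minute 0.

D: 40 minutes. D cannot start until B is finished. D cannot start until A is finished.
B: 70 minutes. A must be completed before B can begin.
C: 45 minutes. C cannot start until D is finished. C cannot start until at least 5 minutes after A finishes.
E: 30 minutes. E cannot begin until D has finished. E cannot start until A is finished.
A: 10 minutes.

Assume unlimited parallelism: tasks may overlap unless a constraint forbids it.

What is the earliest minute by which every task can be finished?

Nothing blocks A, so it runs from minute 0 to minute 10.
After A (finishes minute 10), B can start at minute 10 and finishes at minute 80.
D cannot start until B (finishes minute 80); A (finishes minute 10). The controlling bound is minute 80, so D finishes at 80 + 40 = minute 120.
E needs all of D (finishes minute 120); A (finishes minute 10). That puts its earliest start at minute 120; it finishes at 120 + 30 = minute 150.
C needs all of D (finishes minute 120); A (finishes minute 10, plus 5-minute gap → minute 15). That puts its earliest start at minute 120; it finishes at 120 + 45 = minute 165.
All tasks are finished once the last one completes. Finish times: A at 10, B at 80, C at 165, D at 120, E at 150. The latest is minute 165.

165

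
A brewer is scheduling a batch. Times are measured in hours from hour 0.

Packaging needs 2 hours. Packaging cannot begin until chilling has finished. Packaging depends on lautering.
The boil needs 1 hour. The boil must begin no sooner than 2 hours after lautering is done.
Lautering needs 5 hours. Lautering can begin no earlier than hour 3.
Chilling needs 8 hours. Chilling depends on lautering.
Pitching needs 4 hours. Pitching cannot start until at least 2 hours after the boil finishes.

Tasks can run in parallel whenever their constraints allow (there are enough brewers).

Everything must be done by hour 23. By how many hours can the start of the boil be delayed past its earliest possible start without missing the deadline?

Lautering waits on its own release at hour 3, so it starts at hour 3 and finishes at 3 + 5 = hour 8.
After lautering (finishes hour 8, plus 2-hour gap → hour 10), the boil can start at hour 10 and finishes at hour 11.

Working backward from the deadline:
Pitching must finish by hour 23; it takes 4 hours, so it must start by 23 − 4 = hour 19.
The boil must finish before pitching (must start by hour 19, minus 2-hour gap → hour 17). With a 1-hour duration, the boil must start by 17 − 1 = hour 16.
So the boil can start as early as hour 10 and as late as hour 16, giving 16 − 10 = 6 hours of slack.

6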